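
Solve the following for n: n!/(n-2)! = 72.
n!/(n-2)! = n×(n-1), a product of 2 consecutive integers ≈ (n−0.5)^2. 72^(1/2) + 0.5 ≈ 9.0; check n = 9: 9×8 = 72 ✓. So n = 9.
Final answer: 9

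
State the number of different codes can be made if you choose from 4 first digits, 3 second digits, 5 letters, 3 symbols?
180

Explanation: By the multiplication principle: 4 × 3 × 5 × 3 = 180.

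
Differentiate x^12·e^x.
(12x^11 + x^12)e^x

Working:
Product rule: d/dx[x^12]·e^x + x^12·d/dx[e^x] = 12x^{11}e^x + x^12e^x.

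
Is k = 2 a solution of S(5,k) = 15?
Yes

S(5,2) = 2·S(4,2) + S(4,1) = 2·7 + 1 = 15, which equals 15.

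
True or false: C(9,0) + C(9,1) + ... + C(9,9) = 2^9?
True

Explanation: Binomial theorem with x = y = 1: Σ C(9,i) = (1+1)^9 = 2^9 = 512. The statement holds.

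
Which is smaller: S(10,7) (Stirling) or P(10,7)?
S(10,7)

Reasoning: S(10,7) = 7·S(9,7) + S(9,6) = 7·462 + 2,646 = 5,880; P(10,7) = 604,800.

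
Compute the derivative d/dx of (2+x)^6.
Using the power rule: d/dx (2+x)^6 = 6(2+x)^{5}.
Final answer: 6(2+x)^5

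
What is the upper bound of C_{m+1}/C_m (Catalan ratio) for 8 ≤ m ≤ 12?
C_{m+1}/C_m = 2(2m+1)/(m+2), which increases with m. Maximum at m = 12: 2·25/14 = 25/7.
Final answer: 25/7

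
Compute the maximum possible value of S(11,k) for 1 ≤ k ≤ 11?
246,730

Working:
Row S(11,k) for k = 1..11 (via S(n,k) = k·S(n−1,k) + S(n−1,k−1)): 1, 1,023, 28,501, 145,750, 246,730, 179,487, 63,987, 11,880, 1,155, 55, 1. The row is unimodal; maximum at k = 5: 246,730.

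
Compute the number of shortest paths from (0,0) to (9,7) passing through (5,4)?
4,410

Reasoning: To (5,4): C(9,5)=126. From there: C(7,4)=35. Total: 4,410.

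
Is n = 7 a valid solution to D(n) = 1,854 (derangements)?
Yes
D(7) = (7-1)·[D(6) + D(5)] = 6·[265 + 44] = 1,854, which equals 1,854.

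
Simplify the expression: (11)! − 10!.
36,288,000

Reasoning: (11)! − 10! = (11)·10! − 10! = (11−1)·10! = 10·10! = 36,288,000.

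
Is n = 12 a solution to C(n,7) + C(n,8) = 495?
No

C(12,7) + C(12,8) = 792 + 495 = 1,287, which does not equal 495.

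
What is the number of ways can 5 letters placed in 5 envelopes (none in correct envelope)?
Using D(n) = (n-1)[D(n-1) + D(n-2)]:
D(5) = (5-1) × [D(4) + D(3)]
      = 4 × [9 + 2]
      = 4 × 11
      = 44
Final answer: 44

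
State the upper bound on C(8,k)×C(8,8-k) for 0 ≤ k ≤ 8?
4,900

Explanation: C(8,k)·C(8,8-k) = C(8,k)², maximised at the centre k = 4: C(8,4)² = 4,900.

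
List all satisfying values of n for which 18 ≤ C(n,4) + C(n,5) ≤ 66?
6, 7

Working:
C(5,4)+C(5,5)=6; C(6,4)+C(6,5)=21; C(7,4)+C(7,5)=56; C(8,4)+C(8,5)=126. So valid n = 6, 7.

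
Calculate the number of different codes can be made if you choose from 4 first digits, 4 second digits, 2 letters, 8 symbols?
256

Explanation: By the multiplication principle: 4 × 4 × 2 × 8 = 256.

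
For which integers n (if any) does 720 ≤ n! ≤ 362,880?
n! is strictly increasing; 6! = 720 and 9! = 362,880, so valid n = 6, 7, 8, 9.

Answer: 6, 7, 8, 9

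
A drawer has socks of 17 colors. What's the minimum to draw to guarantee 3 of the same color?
35

Solution: Worst case: 2 of each = 34. One more: 35.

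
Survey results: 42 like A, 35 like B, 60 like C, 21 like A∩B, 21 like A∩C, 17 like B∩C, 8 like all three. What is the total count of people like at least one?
86

Working:
|A∪B∪C| = 42+35+60-21-21-17+8 = 86.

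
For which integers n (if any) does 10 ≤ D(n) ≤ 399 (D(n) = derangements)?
Using D(n) = (n−1)[D(n−1) + D(n−2)] with D(1)=0, D(2)=1: D(4)=9; D(5)=44; D(6)=265; D(7)=1,854. So valid n = 5, 6.

Answer: 5, 6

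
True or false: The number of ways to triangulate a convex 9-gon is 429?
True

Reasoning: Triangulations of a convex 9-gon are counted by the Catalan number C_7: C_7 = C(14,7)/(7+1) = 3,432/8 = 429.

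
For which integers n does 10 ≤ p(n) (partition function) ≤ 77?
6, 7, 8, 9, 10, 11, 12
Tabulating p(n) via p(n) = p(n−1) + p(n−2) − p(n−5) − p(n−7) + …: p(5)=7; p(6)=11; p(7)=15; p(8)=22; p(9)=30; p(10)=42; p(11)=56; p(12)=77; p(13)=101. So valid n = 6, 7, 8, 9, 10, 11, 12.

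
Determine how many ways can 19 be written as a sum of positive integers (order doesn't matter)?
490

Reasoning: Pentagonal recurrence p(n) = p(n−1) + p(n−2) − p(n−5) − p(n−7) + …: p(19) = p(18) + p(17) − p(14) − p(12) + p(7) + p(4) = 385 + 297 − 135 − 77 + 15 + 5 = 490.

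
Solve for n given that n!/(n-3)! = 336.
n!/(n-3)! = n×(n-1)×(n-2), a product of 3 consecutive integers ≈ (n−1)^3. 336^(1/3) + 1 ≈ 8.0; check n = 8: 8×7×6 = 336 ✓. So n = 8.

Answer: 8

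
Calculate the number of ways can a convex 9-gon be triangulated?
429
Using the Catalan number formula: C_n = C(2n, n) / (n+1)
C_7 = C(14, 7) / (7+1)
     = 3432 / 8
     = 429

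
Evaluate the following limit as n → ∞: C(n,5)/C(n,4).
∞

Working:
C(n,5)/C(n,4) = (n-4)/5 → ∞ as n → ∞.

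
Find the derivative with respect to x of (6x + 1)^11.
66(6x + 1)^10

Reasoning: Chain rule: 11(6x+1)^{10} × 6 = 66(6x+1)^{10}.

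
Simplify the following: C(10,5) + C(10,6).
462
By Pascal's identity: C(11,6) = 462.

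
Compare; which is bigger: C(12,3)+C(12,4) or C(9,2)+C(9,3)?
C(12,3)+C(12,4)

Explanation: First=715, Second=120.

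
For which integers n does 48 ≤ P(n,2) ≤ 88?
8, 9

Working:
P(7,2)=42; P(8,2)=56; P(9,2)=72; P(10,2)=90. So valid n = 8, 9.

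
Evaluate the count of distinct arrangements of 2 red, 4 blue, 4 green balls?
3,150
Multinomial: 10!/(2! × 4! × 4!) = 3,150.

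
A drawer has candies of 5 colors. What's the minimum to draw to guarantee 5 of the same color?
21

Worst case: 4 of each = 20. One more: 21.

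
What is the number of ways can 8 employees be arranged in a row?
40,320

Explanation: Arrangements of 8 distinct objects: 8! = 40,320.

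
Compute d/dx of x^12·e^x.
Product rule: d/dx[x^12]·e^x + x^12·d/dx[e^x] = 12x^{11}e^x + x^12e^x.

Answer: (12x^11 + x^12)e^x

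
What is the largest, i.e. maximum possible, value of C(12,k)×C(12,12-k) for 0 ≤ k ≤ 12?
853,776

C(12,k)·C(12,12-k) = C(12,k)², maximised at the centre k = 6: C(12,6)² = 853,776.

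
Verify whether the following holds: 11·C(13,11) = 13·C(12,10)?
Absorption identity k·C(n,k) = n·C(n-1,k-1). LHS = 11·78 = 858; RHS = 13·66 = 858.

Answer: True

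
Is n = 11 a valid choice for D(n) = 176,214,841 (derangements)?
No

Reasoning: D(11) = (11-1)·[D(10) + D(9)] = 10·[1,334,961 + 133,496] = 14,684,570, which does not equal 176,214,841.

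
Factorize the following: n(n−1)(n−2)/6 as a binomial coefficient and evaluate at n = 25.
C(n,3); C(25,3) = 2,300

n(n−1)(n−2)/6 = n!/(3!(n−3)!) = C(n,3). At n = 25: C(25,3) = 2,300.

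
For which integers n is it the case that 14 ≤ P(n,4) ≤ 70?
4
P(3,4)=0; P(4,4)=24; P(5,4)=120. So valid n = 4.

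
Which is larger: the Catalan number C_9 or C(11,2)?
C_9

Working:
C_9 = C(18,9)/(9+1) = 48,620/10 = 4,862; C(11,2) = 55.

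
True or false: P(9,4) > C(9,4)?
P(9,4) = 3,024 and C(9,4) = 126; P(n,r) = r! × C(n,r) so P > C whenever r ≥ 2.

Answer: True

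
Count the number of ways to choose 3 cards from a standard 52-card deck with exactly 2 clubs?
13 clubs and 39 non-clubs: C(13,2) × C(39,1) = 78 × 39 = 3,042.
Final answer: 3,042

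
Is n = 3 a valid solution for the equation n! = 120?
No

3! = 3·2! = 3·2 = 6, which does not equal 120.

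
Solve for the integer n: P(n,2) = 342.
19

P(n,2) = n(n−1) is increasing in n; n(n−1) ≈ (n−0.5)^2 = 342 gives n ≈ 19.0. Check: P(17,2) = 272, P(18,2) = 306, P(19,2) = 342 ✓. So n = 19.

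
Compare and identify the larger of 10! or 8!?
10!
10!=3,628,800, 8!=40,320. 10! > 8!.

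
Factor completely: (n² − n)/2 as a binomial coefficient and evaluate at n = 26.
C(n,2); C(26,2) = 325
(n² − n)/2 = n(n−1)/2 = C(n,2). At n = 26: C(26,2) = 325.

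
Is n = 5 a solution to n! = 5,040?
No

5! = 5·4! = 5·24 = 120, which does not equal 5,040.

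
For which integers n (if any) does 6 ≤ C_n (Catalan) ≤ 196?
C_3=5; C_4=14; C_5=42; C_6=132; C_7=429. So valid n = 4, 5, 6.
Final answer: 4, 5, 6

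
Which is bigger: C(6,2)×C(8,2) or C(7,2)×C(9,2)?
C(7,2)×C(9,2)

Solution: C(6,2)×C(8,2)=420, C(7,2)×C(9,2)=756.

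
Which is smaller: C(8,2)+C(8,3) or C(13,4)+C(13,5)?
C(8,2)+C(8,3)

Working:
First=84, Second=2,002.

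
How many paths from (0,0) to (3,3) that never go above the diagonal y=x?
5

Working:
Counted by the Catalan number C_3: C_3 = C(6,3)/(3+1) = 20/4 = 5.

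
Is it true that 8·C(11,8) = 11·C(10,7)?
Absorption identity k·C(n,k) = n·C(n-1,k-1). LHS = 8·165 = 1,320; RHS = 11·120 = 1,320.
Final answer: True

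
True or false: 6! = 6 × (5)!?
By definition n! = n × (n-1)!, so 6! = 6 × 5!.
Final answer: True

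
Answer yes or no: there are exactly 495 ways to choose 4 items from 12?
C(12,4) = 495.

Answer: Yes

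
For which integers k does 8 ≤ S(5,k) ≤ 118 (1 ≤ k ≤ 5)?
2, 3, 4
S(5,1)=1; S(5,2)=15; S(5,3)=25; S(5,4)=10; S(5,5)=1. So valid k = 2, 3, 4.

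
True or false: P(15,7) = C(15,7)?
False

P(15,7) = 32,432,400 and C(15,7) = 6,435; P(n,r) = r! × C(n,r) so P > C whenever r ≥ 2.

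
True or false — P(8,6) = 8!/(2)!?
True

Reasoning: Permutation formula P(n,k) = n!/(n-k)!: 8!/2! = 40,320/2 = 20,160 = P(8,6). The statement holds.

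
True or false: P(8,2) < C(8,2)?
False

Explanation: P(8,2) = 56 and C(8,2) = 28; P(n,r) = r! × C(n,r) so P > C whenever r ≥ 2.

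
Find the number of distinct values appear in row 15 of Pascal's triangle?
8

Row 15 has entries C(15,0)..C(15,15); by symmetry C(15,k)=C(15,15-k), giving 8 distinct values.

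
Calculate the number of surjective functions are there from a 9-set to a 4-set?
186,480

Working:
Onto functions = 4! × S(9,4)
First compute S(9,4) via recurrence:
Using the Stirling recurrence: S(n,k) = k·S(n-1,k) + S(n-1,k-1)
S(9,4) = 4·S(8,4) + S(8,3)
         = 4·1701 + 966
         = 6804 + 966
         = 7,770
Then: 24 × 7770 = 186,480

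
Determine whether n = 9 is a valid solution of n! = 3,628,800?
No

Solution: 9! = 9·8! = 9·40,320 = 362,880, which does not equal 3,628,800.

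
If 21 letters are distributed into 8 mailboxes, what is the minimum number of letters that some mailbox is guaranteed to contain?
Pigeonhole: ⌈21/8⌉ = 3.

Answer: 3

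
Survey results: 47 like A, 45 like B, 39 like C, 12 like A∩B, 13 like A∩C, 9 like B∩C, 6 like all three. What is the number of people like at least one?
103

|A∪B∪C| = 47+45+39-12-13-9+6 = 103.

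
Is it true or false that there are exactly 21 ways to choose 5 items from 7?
True
C(7,5) = 21.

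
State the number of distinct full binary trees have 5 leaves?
14
Using the Catalan number formula: C_n = C(2n, n) / (n+1)
C_4 = C(8, 4) / (4+1)
     = 70 / 5
     = 14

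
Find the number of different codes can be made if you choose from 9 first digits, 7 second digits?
63
By the multiplication principle: 9 × 7 = 63.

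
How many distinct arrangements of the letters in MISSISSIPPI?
34,650

Word has 11 letters (M=1, I=4, S=4, P=2). Arrangements: 11!/Π(k!) = 34,650.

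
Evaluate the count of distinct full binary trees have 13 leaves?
Using the Catalan number formula: C_n = C(2n, n) / (n+1)
C_12 = C(24, 12) / (12+1)
     = 2704156 / 13
     = 208,012

Answer: 208,012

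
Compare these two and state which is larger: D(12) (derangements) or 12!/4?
D(12)
D(12) = (12-1)·[D(11) + D(10)] = 11·[14,684,570 + 1,334,961] = 176,214,841; 12!/4 = 479,001,600/4 = 119,750,400.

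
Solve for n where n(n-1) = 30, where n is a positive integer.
6

Reasoning: n² − n − 30 = 0, so n = (1 ± √(1 + 4·30))/2 = (1 ± √121)/2 = (1 ± 11)/2, i.e. n = 6 or n = -5. Taking the positive root, n = 6 (check: 6×5 = 30).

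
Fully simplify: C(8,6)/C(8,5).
1/2
C(n,k+1)/C(n,k) = (n−k)/(k+1). Here (8−5)/(5+1) = 3/6 = 1/2.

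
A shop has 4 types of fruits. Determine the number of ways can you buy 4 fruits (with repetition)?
Stars and bars: C(4+4-1, 4) = C(7, 4) = 35.
Final answer: 35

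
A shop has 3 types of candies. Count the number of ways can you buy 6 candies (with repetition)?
28

Reasoning: Stars and bars: C(6+3-1, 6) = C(8, 6) = 28.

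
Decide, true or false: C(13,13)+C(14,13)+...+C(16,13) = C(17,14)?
True

Working:
Hockey stick identity gives Σ = C(17,14) = 680; RHS C(17,14) = 680.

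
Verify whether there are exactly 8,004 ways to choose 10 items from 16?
False

Reasoning: C(16,10) = 8,008 ≠ 8004.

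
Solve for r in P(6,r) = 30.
P(6,r) = 6·5·…·(6−r+1), a product of r factors. Multiplying down from 6: 6 = 6; 6·5 = 30 ✓ (2 factors). So r = 2.
Final answer: 2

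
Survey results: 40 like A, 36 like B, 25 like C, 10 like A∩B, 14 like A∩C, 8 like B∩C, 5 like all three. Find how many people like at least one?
74

Solution: |A∪B∪C| = 40+36+25-10-14-8+5 = 74.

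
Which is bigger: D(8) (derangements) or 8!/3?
D(8) = (8-1)·[D(7) + D(6)] = 7·[1,854 + 265] = 14,833; 8!/3 = 40,320/3 = 13,440.

Answer: D(8)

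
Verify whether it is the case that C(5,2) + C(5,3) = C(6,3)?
True

Solution: Pascal's identity: LHS = 10 + 10 = 20; RHS = C(6,3) = 20. Both sides agree, so the statement holds.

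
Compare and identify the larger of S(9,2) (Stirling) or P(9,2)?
S(9,2)

Solution: S(9,2) = 2·S(8,2) + S(8,1) = 2·127 + 1 = 255; P(9,2) = 72.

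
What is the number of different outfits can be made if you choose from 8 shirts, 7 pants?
56
By the multiplication principle: 8 × 7 = 56.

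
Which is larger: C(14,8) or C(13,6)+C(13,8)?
C(14,8)=3,003; C(13,6)+C(13,8)=1,716+1,287=3,003.
Final answer: Equal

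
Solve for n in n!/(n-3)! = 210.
7
n!/(n-3)! = n×(n-1)×(n-2), a product of 3 consecutive integers ≈ (n−1)^3. 210^(1/3) + 1 ≈ 6.9; check n = 7: 7×6×5 = 210 ✓. So n = 7.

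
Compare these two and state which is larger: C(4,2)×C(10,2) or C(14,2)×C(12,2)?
C(14,2)×C(12,2)
C(4,2)×C(10,2)=270, C(14,2)×C(12,2)=6,006.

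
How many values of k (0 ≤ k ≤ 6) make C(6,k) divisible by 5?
3

Reasoning: Checking C(6,k) mod 5 for k = 0..6: divisible at k = 2, 3, 4. That's 3 values.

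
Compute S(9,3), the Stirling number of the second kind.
3,025

Solution: Using the Stirling recurrence: S(n,k) = k·S(n-1,k) + S(n-1,k-1)
S(9,3) = 3·S(8,3) + S(8,2)
         = 3·966 + 127
         = 2898 + 127
         = 3,025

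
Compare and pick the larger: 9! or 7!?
9!

Reasoning: 9!=362,880, 7!=5,040. 9! > 7!.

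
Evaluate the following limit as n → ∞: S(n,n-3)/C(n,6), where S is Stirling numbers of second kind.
15

Solution: The leading term of S(n,n-3) as a polynomial in n is (5)!!·C(n,6), so the ratio → (5)!! = 15.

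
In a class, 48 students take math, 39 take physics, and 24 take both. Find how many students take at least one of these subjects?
|A∪B| = |A|+|B|-|A∩B| = 48+39-24 = 63.
Final answer: 63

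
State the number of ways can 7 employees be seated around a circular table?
Circular arrangements: (7-1)! = 720.
Final answer: 720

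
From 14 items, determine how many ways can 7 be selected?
C(14,7) = 14! / (7! × (14-7)!)
         = 14! / (7! × 7!)
         = 3,432
Final answer: 3,432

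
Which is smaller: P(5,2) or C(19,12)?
P(5,2)

Explanation: P(5,2)=20, C(19,12)=50,388.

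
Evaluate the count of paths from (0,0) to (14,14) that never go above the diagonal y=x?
Counted by the Catalan number C_14: C_14 = C(28,14)/(14+1) = 40,116,600/15 = 2,674,440.
Final answer: 2,674,440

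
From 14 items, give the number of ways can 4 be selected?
1,001

Explanation: C(14,4) = 14! / (4! × (14-4)!)
         = 14! / (4! × 10!)
         = 1,001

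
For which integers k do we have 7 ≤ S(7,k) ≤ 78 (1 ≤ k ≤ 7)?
S(7,1)=1; S(7,2)=63; S(7,3)=301; S(7,4)=350; S(7,5)=140; S(7,6)=21; S(7,7)=1. So valid k = 2, 6.

Answer: 2, 6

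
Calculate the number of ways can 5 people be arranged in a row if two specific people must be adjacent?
48

Solution: Treat pair as unit: (5-1)! arrangements × 2 internal orders = 48.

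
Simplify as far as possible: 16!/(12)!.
43,680
This equals 16×15×...×13 = 43,680.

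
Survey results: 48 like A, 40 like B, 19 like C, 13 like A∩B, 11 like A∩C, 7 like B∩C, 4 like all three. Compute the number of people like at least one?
80
|A∪B∪C| = 48+40+19-13-11-7+4 = 80.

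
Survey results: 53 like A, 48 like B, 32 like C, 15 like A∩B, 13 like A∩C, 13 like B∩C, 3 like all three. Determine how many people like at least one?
95

Explanation: |A∪B∪C| = 53+48+32-15-13-13+3 = 95.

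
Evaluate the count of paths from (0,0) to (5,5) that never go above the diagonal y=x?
Counted by the Catalan number C_5: C_5 = C(10,5)/(5+1) = 252/6 = 42.
Final answer: 42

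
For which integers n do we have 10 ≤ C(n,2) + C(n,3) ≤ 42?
C(3,2)+C(3,3)=4; C(4,2)+C(4,3)=10; C(5,2)+C(5,3)=20; C(6,2)+C(6,3)=35; C(7,2)+C(7,3)=56. So valid n = 4, 5, 6.

Answer: 4, 5, 6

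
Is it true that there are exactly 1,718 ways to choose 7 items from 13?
False
C(13,7) = 1,716 ≠ 1718.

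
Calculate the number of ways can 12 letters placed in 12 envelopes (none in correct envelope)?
176,214,841

Explanation: Using D(n) = (n-1)[D(n-1) + D(n-2)]:
D(12) = (12-1) × [D(11) + D(10)]
      = 11 × [14684570 + 1334961]
      = 11 × 16019531
      = 176,214,841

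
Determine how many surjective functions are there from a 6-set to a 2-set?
62
Onto functions = 2! × S(6,2)
First compute S(6,2) via recurrence:
Using the Stirling recurrence: S(n,k) = k·S(n-1,k) + S(n-1,k-1)
S(6,2) = 2·S(5,2) + S(5,1)
         = 2·15 + 1
         = 30 + 1
         = 31
Then: 2 × 31 = 62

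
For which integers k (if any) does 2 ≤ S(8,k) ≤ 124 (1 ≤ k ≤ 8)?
7

Working:
S(8,1)=1; S(8,2)=127; S(8,3)=966; S(8,4)=1,701; S(8,5)=1,050; S(8,6)=266; S(8,7)=28; S(8,8)=1. So valid k = 7.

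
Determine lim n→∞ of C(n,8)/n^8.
C(n,8) ≈ n^8/8! for large n. Limit = 1/8! = 1/40320.
Final answer: 1/40320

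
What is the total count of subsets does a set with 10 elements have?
1,024

Each element can be included or excluded: 2^10 = 1,024.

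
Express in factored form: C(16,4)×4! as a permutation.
P(16,4)

C(16,4)×4! = [16!/(4!(12)!)]×4! = 16!/(12)! = P(16,4) = 43,680.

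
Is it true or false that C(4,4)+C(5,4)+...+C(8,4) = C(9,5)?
True

Working:
Hockey stick identity gives Σ = C(9,5) = 126; RHS C(9,5) = 126.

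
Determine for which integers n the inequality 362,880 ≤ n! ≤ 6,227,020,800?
n! is strictly increasing; 9! = 362,880 and 13! = 6,227,020,800, so valid n = 9, 10, 11, 12, 13.

Answer: 9, 10, 11, 12, 13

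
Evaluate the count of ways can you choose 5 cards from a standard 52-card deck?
2,598,960

Solution: C(52,5) = 2,598,960.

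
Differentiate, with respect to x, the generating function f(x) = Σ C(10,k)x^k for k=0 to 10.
Σ k·C(10,k)x^(k-1) for k=1 to 10

Term-by-term differentiation gives Σ k·C(10,k)x^{k-1} for k=1 to 10.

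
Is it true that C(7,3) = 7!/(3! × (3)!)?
False

Explanation: The correct denominator is 3!×4!, giving C(7,3) = 35; the stated RHS is 7!/(3!×3!) = 140 ≠ 35, so the statement does not hold.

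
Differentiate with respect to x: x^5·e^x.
(5x^4 + x^5)e^x

Solution: Product rule: d/dx[x^5]·e^x + x^5·d/dx[e^x] = 5x^{4}e^x + x^5e^x.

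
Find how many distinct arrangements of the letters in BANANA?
60

Solution: Word has 6 letters (B=1, A=3, N=2). Arrangements: 6!/Π(k!) = 60.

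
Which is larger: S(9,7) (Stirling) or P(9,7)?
S(9,7) = 7·S(8,7) + S(8,6) = 7·28 + 266 = 462; P(9,7) = 181,440.

Answer: P(9,7)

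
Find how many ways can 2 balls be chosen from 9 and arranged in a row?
P(9,2) = 9!/(9-2)! = 72.
Final answer: 72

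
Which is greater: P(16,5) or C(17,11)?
P(16,5)

Reasoning: P(16,5)=524,160, C(17,11)=12,376.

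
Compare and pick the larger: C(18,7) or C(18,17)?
C(18,7)

Working:
C(18,7)=31,824, C(18,17)=18.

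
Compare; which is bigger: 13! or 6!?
13!

Explanation: 13!=6,227,020,800, 6!=720. 13! > 6!.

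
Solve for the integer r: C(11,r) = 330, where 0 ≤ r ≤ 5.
4

Solution: C(11,r) is increasing for 0 ≤ r ≤ 5. Stepping up (C(11,r+1) = C(11,r)·(11−r)/(r+1)): C(11,1) = 11, C(11,2) = 55, C(11,3) = 165, C(11,4) = 330 ✓. So r = 4.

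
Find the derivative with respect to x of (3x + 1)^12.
36(3x + 1)^11
Chain rule: 12(3x+1)^{11} × 3 = 36(3x+1)^{11}.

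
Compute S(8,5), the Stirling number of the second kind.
1,050

Solution: Using the Stirling recurrence: S(n,k) = k·S(n-1,k) + S(n-1,k-1)
S(8,5) = 5·S(7,5) + S(7,4)
         = 5·140 + 350
         = 700 + 350
         = 1,050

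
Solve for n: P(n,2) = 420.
P(n,2) = n(n−1) is increasing in n; n(n−1) ≈ (n−0.5)^2 = 420 gives n ≈ 21.0. Check: P(19,2) = 342, P(20,2) = 380, P(21,2) = 420 ✓. So n = 21.
Final answer: 21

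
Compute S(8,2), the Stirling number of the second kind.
Using the Stirling recurrence: S(n,k) = k·S(n-1,k) + S(n-1,k-1)
S(8,2) = 2·S(7,2) + S(7,1)
         = 2·63 + 1
         = 126 + 1
         = 127
Final answer: 127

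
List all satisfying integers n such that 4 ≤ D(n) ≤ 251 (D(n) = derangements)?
4, 5

Working:
Using D(n) = (n−1)[D(n−1) + D(n−2)] with D(1)=0, D(2)=1: D(3)=2; D(4)=9; D(5)=44; D(6)=265. So valid n = 4, 5.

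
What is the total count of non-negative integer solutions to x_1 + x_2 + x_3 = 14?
120

Explanation: C(14+3-1, 3-1) = 120.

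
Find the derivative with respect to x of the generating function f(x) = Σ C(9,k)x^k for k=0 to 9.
Σ k·C(9,k)x^(k-1) for k=1 to 9

Explanation: Term-by-term differentiation gives Σ k·C(9,k)x^{k-1} for k=1 to 9.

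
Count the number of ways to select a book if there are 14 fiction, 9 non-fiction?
23

Solution: By the addition principle: 14 + 9 = 23.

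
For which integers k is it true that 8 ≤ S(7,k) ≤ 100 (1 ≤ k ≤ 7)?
2, 6

Working:
S(7,1)=1; S(7,2)=63; S(7,3)=301; S(7,4)=350; S(7,5)=140; S(7,6)=21; S(7,7)=1. So valid k = 2, 6.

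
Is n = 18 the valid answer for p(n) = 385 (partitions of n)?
Yes

Reasoning: Pentagonal recurrence p(n) = p(n−1) + p(n−2) − p(n−5) − p(n−7) + …: p(18) = p(17) + p(16) − p(13) − p(11) + p(6) + p(3) = 297 + 231 − 101 − 56 + 11 + 3 = 385, which equals 385.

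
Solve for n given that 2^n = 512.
9

Solution: 2^9 = 512, so n = 9.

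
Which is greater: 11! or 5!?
11!

Working:
11!=39,916,800, 5!=120. 11! > 5!.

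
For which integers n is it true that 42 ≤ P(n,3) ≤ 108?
5
P(4,3)=24; P(5,3)=60; P(6,3)=120. So valid n = 5.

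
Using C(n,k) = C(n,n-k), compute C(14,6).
C(14,6) = C(14,8) = 3,003.
Final answer: 3,003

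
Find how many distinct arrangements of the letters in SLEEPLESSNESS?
1,081,080

Solution: Word has 13 letters (S=5, L=2, E=4, P=1, N=1). Arrangements: 13!/Π(k!) = 1,081,080.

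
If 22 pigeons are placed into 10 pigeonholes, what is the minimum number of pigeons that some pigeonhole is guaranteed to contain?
3
Pigeonhole: ⌈22/10⌉ = 3.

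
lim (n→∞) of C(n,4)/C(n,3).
∞

Reasoning: C(n,4)/C(n,3) = (n-3)/4 → ∞ as n → ∞.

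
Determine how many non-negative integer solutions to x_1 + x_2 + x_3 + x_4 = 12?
C(12+4-1, 4-1) = 455.

Answer: 455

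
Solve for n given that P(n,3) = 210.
7

Working:
P(n,3) = n(n−1)(n−2) is increasing in n; n(n−1)(n−2) ≈ (n−1)^3 = 210 gives n ≈ 6.9. Check: P(5,3) = 60, P(6,3) = 120, P(7,3) = 210 ✓. So n = 7.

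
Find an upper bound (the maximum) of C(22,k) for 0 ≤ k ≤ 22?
Maximum at k = 11: C(22,11) = 705,432.

Answer: 705,432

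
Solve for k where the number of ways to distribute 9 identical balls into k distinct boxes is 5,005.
7

Working:
Stars and bars: the count is C(9+k−1, k−1), increasing in k. k=5: C(13,4) = 715, k=6: C(14,5) = 2,002, k=7: C(15,6) = 5,005 ✓. So k = 7.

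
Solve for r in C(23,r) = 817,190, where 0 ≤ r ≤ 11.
9

Solution: C(23,r) is increasing for 0 ≤ r ≤ 11. Stepping up (C(23,r+1) = C(23,r)·(23−r)/(r+1)): C(23,1) = 23, C(23,2) = 253, C(23,3) = 1,771, C(23,4) = 8,855, C(23,5) = 33,649, C(23,6) = 100,947, C(23,7) = 245,157, C(23,8) = 490,314, C(23,9) = 817,190 ✓. So r = 9.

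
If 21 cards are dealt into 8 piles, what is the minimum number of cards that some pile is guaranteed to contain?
Pigeonhole: ⌈21/8⌉ = 3.

Answer: 3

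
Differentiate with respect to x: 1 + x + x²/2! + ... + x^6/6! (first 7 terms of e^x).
1 + x + x²/2! + ... + x^5/5!

Reasoning: Differentiating term by term gives the first 6 terms of e^x.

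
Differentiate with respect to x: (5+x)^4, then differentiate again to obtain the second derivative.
12(5+x)^2

Working:
First derivative: 4(5+x)^{3}. Second derivative: 4·3·(5+x)^{2} = 12(5+x)^{2}.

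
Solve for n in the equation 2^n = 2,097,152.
21
2,097,152 = 1,024 × 1,024 × 2 = 2^10 × 2^10 × 2^1 = 2^21, so n = 21.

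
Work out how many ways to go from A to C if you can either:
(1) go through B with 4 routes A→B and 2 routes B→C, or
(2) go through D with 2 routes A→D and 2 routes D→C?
12
Route via B: 4×2=8. Route via D: 2×2=4. Total: 12.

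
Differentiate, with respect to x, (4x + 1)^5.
20(4x + 1)^4

Solution: Chain rule: 5(4x+1)^{4} × 4 = 20(4x+1)^{4}.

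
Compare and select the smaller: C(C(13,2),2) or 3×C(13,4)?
3×C(13,4)

Solution: C(C(13,2),2)=3,003, 3×C(13,4)=2,145.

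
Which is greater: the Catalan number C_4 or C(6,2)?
C(6,2)

Reasoning: C_4 = C(8,4)/(4+1) = 70/5 = 14; C(6,2) = 15.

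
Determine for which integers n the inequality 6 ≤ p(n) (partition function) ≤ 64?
5, 6, 7, 8, 9, 10, 11

Reasoning: Tabulating p(n) via p(n) = p(n−1) + p(n−2) − p(n−5) − p(n−7) + …: p(4)=5; p(5)=7; p(6)=11; p(7)=15; p(8)=22; p(9)=30; p(10)=42; p(11)=56; p(12)=77. So valid n = 5, 6, 7, 8, 9, 10, 11.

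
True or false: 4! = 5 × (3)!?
False

Explanation: 4! = 4 × 3! = 24, but 5 × 3! = 30.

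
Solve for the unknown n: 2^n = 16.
4

Solution: 2^4 = 16, so n = 4.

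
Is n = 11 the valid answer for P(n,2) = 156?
No

Solution: P(11,2) = 11·10 = 110, which does not equal 156.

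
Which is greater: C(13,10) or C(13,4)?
C(13,4)

Reasoning: C(13,10)=286, C(13,4)=715.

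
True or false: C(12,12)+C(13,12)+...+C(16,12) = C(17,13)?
True

Working:
Hockey stick identity gives Σ = C(17,13) = 2,380; RHS C(17,13) = 2,380.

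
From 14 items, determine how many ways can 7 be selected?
3,432

Reasoning: C(14,7) = 14! / (7! × (14-7)!)
         = 14! / (7! × 7!)
         = 3,432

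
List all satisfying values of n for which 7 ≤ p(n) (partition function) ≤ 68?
5, 6, 7, 8, 9, 10, 11

Explanation: Tabulating p(n) via p(n) = p(n−1) + p(n−2) − p(n−5) − p(n−7) + …: p(4)=5; p(5)=7; p(6)=11; p(7)=15; p(8)=22; p(9)=30; p(10)=42; p(11)=56; p(12)=77. So valid n = 5, 6, 7, 8, 9, 10, 11.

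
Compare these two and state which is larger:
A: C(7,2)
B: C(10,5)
A=C(7,2)=21, B=C(10,5)=252.

Answer: B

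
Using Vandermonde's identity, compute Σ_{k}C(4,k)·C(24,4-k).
20,475

Working:
= C(4+24,4) = C(28,4) = 20,475.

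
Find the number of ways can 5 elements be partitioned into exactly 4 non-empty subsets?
This equals S(5,4), the Stirling number of the 2nd kind.
Using the Stirling recurrence: S(n,k) = k·S(n-1,k) + S(n-1,k-1)
S(5,4) = 4·S(4,4) + S(4,3)
         = 4·1 + 6
         = 4 + 6
         = 10

Answer: 10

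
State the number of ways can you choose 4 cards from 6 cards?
15

C(6,4) = 6! / (4! × (6-4)!)
         = 6! / (4! × 2!)
         = 15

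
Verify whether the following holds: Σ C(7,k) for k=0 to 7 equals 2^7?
Binomial theorem: Σ C(7,k) = (1+1)^7 = 2^7 = 128; RHS 2^7 = 128.
Final answer: True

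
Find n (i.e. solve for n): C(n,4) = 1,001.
14

C(n,4) = n(n−1)(n−2)(n−3)/4! is increasing in n, and n(n−1)(n−2)(n−3) = 4!·1,001 = 24,024 ≈ (n−1.5)^4 gives n ≈ 13.9. Check: C(12,4) = 495, C(13,4) = 715, C(14,4) = 1,001 ✓. So n = 14.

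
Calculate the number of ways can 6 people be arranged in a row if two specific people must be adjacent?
240

Reasoning: Treat pair as unit: (6-1)! arrangements × 2 internal orders = 240.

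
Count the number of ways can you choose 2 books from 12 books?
C(12,2) = 12! / (2! × (12-2)!)
         = 12! / (2! × 10!)
         = 66
Final answer: 66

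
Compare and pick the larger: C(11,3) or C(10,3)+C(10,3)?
C(10,3)+C(10,3)

Solution: C(11,3)=165; C(10,3)+C(10,3)=120+120=240.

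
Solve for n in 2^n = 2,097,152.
21

Explanation: 2,097,152 = 1,024 × 1,024 × 2 = 2^10 × 2^10 × 2^1 = 2^21, so n = 21.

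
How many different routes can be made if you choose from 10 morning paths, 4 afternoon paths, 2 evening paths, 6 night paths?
By the multiplication principle: 10 × 4 × 2 × 6 = 480.
Final answer: 480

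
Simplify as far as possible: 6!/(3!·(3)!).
20

Solution: This is C(6,3) = 20.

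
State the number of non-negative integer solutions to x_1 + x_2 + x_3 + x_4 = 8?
165

Explanation: C(8+4-1, 4-1) = 165.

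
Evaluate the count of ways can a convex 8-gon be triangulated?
132

Explanation: Using the Catalan number formula: C_n = C(2n, n) / (n+1)
C_6 = C(12, 6) / (6+1)
     = 924 / 7
     = 132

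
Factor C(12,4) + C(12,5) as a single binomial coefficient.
C(13,5)

Reasoning: By Pascal's identity: C(12,4) + C(12,5) = C(13,5) = 1,287.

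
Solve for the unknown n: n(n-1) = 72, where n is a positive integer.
9

n² − n − 72 = 0, so n = (1 ± √(1 + 4·72))/2 = (1 ± √289)/2 = (1 ± 17)/2, i.e. n = 9 or n = -8. Taking the positive root, n = 9 (check: 9×8 = 72).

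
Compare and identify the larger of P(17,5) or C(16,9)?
P(17,5)

Working:
P(17,5)=742,560, C(16,9)=11,440.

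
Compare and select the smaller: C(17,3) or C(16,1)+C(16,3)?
C(16,1)+C(16,3)

C(17,3)=680; C(16,1)+C(16,3)=16+560=576.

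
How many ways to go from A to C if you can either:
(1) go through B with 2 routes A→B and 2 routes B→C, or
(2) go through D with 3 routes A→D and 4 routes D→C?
16

Reasoning: Route via B: 2×2=4. Route via D: 3×4=12. Total: 16.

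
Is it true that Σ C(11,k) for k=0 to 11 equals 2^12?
False
Binomial theorem: Σ C(11,k) = (1+1)^11 = 2^11 = 2,048; RHS 2^12 = 4,096.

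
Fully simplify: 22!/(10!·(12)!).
646,646

Explanation: This is C(22,10) = 646,646.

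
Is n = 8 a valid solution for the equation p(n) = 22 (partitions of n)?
Yes
Pentagonal recurrence p(n) = p(n−1) + p(n−2) − p(n−5) − p(n−7) + …: p(8) = p(7) + p(6) − p(3) − p(1) = 15 + 11 − 3 − 1 = 22, which equals 22.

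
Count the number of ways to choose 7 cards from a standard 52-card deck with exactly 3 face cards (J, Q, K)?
20,105,800

Reasoning: 12 face cards and 40 non-face cards: C(12,3) × C(40,4) = 220 × 91,390 = 20,105,800.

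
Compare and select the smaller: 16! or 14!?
16!=20,922,789,888,000, 14!=87,178,291,200. 16! > 14!.
Final answer: 14!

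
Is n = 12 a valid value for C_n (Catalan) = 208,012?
C_12 = C(24,12)/(12+1) = 2,704,156/13 = 208,012, which equals 208,012.
Final answer: Yes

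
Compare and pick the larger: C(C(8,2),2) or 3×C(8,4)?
C(C(8,2),2)

Working:
C(C(8,2),2)=378, 3×C(8,4)=210.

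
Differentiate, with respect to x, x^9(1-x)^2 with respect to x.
9x^8(1-x)^2 - 2x^9(1-x)^1

Working:
Product rule: 9x^{8}(1-x)^{2} + x^9·(-2)(1-x)^{1}.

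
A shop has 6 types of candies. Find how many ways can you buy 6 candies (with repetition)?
Stars and bars: C(6+6-1, 6) = C(11, 6) = 462.
Final answer: 462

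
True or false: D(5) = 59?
False

Derangements of 5 elements: D(5) = (5-1)·[D(4) + D(3)] = 4·[9 + 2] = 44.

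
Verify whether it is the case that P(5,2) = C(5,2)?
False
P(5,2) = 20 but C(5,2) = 10; they differ by a factor of 2! = 2, so the statement does not hold.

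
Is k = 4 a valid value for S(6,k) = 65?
Yes

Reasoning: S(6,4) = 4·S(5,4) + S(5,3) = 4·10 + 25 = 65, which equals 65.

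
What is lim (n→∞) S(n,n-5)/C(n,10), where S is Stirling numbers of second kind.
945

The leading term of S(n,n-5) as a polynomial in n is (9)!!·C(n,10), so the ratio → (9)!! = 945.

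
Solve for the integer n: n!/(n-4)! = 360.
6
n!/(n-4)! = n×(n-1)×(n-2)×(n-3), a product of 4 consecutive integers ≈ (n−1.5)^4. 360^(1/4) + 1.5 ≈ 5.9; check n = 6: 6×5×4×3 = 360 ✓. So n = 6.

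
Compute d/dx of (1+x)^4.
4(1+x)^3

Explanation: Using the power rule: d/dx (1+x)^4 = 4(1+x)^{3}.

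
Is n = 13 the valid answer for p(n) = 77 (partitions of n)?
No

Working:
Pentagonal recurrence p(n) = p(n−1) + p(n−2) − p(n−5) − p(n−7) + …: p(13) = p(12) + p(11) − p(8) − p(6) + p(1) = 77 + 56 − 22 − 11 + 1 = 101, which does not equal 77.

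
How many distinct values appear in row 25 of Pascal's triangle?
13

Reasoning: Row 25 has entries C(25,0)..C(25,25); by symmetry C(25,k)=C(25,25-k), giving 13 distinct values.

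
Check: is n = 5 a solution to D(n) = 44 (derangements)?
D(5) = (5-1)·[D(4) + D(3)] = 4·[9 + 2] = 44, which equals 44.

Answer: Yes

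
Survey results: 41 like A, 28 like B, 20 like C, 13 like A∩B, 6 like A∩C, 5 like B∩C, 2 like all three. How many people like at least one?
|A∪B∪C| = 41+28+20-13-6-5+2 = 67.

Answer: 67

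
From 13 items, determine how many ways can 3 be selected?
286
C(13,3) = 13! / (3! × (13-3)!)
         = 13! / (3! × 10!)
         = 286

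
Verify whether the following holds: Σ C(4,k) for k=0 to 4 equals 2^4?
True

Binomial theorem: Σ C(4,k) = (1+1)^4 = 2^4 = 16; RHS 2^4 = 16.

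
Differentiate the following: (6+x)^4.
4(6+x)^3

Using the power rule: d/dx (6+x)^4 = 4(6+x)^{3}.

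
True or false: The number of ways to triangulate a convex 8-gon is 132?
True

Solution: Triangulations of a convex 8-gon are counted by the Catalan number C_6: C_6 = C(12,6)/(6+1) = 924/7 = 132.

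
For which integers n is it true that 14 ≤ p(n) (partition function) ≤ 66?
7, 8, 9, 10, 11
Tabulating p(n) via p(n) = p(n−1) + p(n−2) − p(n−5) − p(n−7) + …: p(6)=11; p(7)=15; p(8)=22; p(9)=30; p(10)=42; p(11)=56; p(12)=77. So valid n = 7, 8, 9, 10, 11.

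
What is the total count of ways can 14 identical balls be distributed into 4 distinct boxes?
680
C(14+4-1, 4-1) = C(17, 3) = 680.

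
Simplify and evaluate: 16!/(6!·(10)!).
This is C(16,6) = 8,008.

Answer: 8,008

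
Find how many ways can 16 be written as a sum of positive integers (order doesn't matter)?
231

Pentagonal recurrence p(n) = p(n−1) + p(n−2) − p(n−5) − p(n−7) + …: p(16) = p(15) + p(14) − p(11) − p(9) + p(4) + p(1) = 176 + 135 − 56 − 30 + 5 + 1 = 231.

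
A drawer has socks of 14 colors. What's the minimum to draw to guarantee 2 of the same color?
15
Worst case: 1 of each = 14. One more: 15.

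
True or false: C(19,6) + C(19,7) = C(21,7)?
False
Pascal's identity gives C(20,7) = 77,520, whereas C(21,7) = 116,280.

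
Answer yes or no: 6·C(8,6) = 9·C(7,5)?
No

Solution: Absorption identity k·C(n,k) = n·C(n-1,k-1). LHS = 6·28 = 168; RHS = 9·21 = 189.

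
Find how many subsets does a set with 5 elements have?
32

Working:
Each element can be included or excluded: 2^5 = 32.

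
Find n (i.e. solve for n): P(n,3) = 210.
7

Reasoning: P(n,3) = n(n−1)(n−2) is increasing in n; n(n−1)(n−2) ≈ (n−1)^3 = 210 gives n ≈ 6.9. Check: P(5,3) = 60, P(6,3) = 120, P(7,3) = 210 ✓. So n = 7.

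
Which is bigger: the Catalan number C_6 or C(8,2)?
C_6

Reasoning: C_6 = C(12,6)/(6+1) = 924/7 = 132; C(8,2) = 28.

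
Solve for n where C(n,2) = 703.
38

C(n,2) = n(n−1)/2! is increasing in n, and n(n−1) = 2!·703 = 1,406 ≈ (n−0.5)^2 gives n ≈ 38.0. Check: C(36,2) = 630, C(37,2) = 666, C(38,2) = 703 ✓. So n = 38.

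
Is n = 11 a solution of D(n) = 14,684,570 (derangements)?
Yes

Reasoning: D(11) = (11-1)·[D(10) + D(9)] = 10·[1,334,961 + 133,496] = 14,684,570, which equals 14,684,570.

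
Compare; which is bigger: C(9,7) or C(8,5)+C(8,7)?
C(8,5)+C(8,7)

C(9,7)=36; C(8,5)+C(8,7)=56+8=64.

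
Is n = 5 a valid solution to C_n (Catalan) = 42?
Yes
C_5 = C(10,5)/(5+1) = 252/6 = 42, which equals 42.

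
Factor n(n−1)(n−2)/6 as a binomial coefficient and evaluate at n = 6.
n(n−1)(n−2)/6 = n!/(3!(n−3)!) = C(n,3). At n = 6: C(6,3) = 20.

Answer: C(n,3); C(6,3) = 20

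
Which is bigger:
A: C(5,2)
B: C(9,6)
B

Solution: A=C(5,2)=10, B=C(9,6)=84.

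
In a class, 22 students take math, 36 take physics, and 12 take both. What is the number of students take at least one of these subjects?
|A∪B| = |A|+|B|-|A∩B| = 22+36-12 = 46.

Answer: 46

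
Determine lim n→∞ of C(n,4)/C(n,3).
∞

Reasoning: C(n,4)/C(n,3) = (n-3)/4 → ∞ as n → ∞.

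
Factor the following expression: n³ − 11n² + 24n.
n(n − 3)(n − 8)
n³ − 11n² + 24n = n(n² − 11n + 24) = n(n − 3)(n − 8).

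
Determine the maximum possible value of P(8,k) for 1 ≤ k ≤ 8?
40,320

P(8,k) increases in k, so maximum at k = 8: 8! = 40,320.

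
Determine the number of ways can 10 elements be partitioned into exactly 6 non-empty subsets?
22,827
This equals S(10,6), the Stirling number of the 2nd kind.
Using the Stirling recurrence: S(n,k) = k·S(n-1,k) + S(n-1,k-1)
S(10,6) = 6·S(9,6) + S(9,5)
         = 6·2646 + 6951
         = 15876 + 6951
         = 22,827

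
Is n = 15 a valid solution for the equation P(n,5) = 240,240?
P(15,5) = 15·14·13·12·11 = 360,360, which does not equal 240,240.
Final answer: No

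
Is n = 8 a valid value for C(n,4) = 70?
Yes

Working:
C(8,4) = 8·7·6·5/4! = 1,680/24 = 70, which equals 70.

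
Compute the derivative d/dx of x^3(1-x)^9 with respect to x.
3x^2(1-x)^9 - 9x^3(1-x)^8

Reasoning: Product rule: 3x^{2}(1-x)^{9} + x^3·(-9)(1-x)^{8}.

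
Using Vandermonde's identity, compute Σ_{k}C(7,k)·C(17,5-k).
42,504

Explanation: = C(7+17,5) = C(24,5) = 42,504.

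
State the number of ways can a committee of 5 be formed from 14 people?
2,002

Solution: C(14,5) = 14! / (5! × (14-5)!)
         = 14! / (5! × 9!)
         = 2,002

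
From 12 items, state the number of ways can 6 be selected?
924

Solution: C(12,6) = 12! / (6! × (12-6)!)
         = 12! / (6! × 6!)
         = 924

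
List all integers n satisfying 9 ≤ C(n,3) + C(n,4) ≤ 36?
C(4,3)+C(4,4)=5; C(5,3)+C(5,4)=15; C(6,3)+C(6,4)=35; C(7,3)+C(7,4)=70. So valid n = 5, 6.

Answer: 5, 6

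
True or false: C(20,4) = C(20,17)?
False
C(20,4) = 4,845 but C(20,17) = 1,140; symmetry gives C(20,4) = C(20,16), not C(20,17).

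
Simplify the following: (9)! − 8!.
322,560

Explanation: (9)! − 8! = (9)·8! − 8! = (9−1)·8! = 8·8! = 322,560.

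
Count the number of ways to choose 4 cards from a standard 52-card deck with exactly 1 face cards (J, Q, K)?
118,560

Working:
12 face cards and 40 non-face cards: C(12,1) × C(40,3) = 12 × 9,880 = 118,560.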